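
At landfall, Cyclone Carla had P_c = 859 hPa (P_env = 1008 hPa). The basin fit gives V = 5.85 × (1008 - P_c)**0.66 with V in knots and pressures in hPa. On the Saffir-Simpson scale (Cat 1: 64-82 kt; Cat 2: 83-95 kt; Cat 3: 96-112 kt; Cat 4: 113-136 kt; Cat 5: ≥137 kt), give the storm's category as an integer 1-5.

ΔP = 1008 − 859 = 149 hPa.
V ≈ 5.85 × 149^0.66 = 5.85 × 27.18 ≈ 159 kt.
159 kt falls in the Category 5 band.

5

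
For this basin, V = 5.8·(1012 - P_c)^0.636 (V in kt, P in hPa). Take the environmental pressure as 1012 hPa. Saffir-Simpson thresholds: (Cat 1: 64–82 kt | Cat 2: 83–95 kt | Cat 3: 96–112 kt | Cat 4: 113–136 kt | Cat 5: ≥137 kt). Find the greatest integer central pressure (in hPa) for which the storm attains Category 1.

Category 1 begins at V = 64 kt.
Required ΔP = (64/5.8)^(1/0.636) = 11.034^1.572 ≈ 43.61 hPa.
P_c ≤ 1012 − 43.61 = 968.39, so the highest integer P_c is 968 hPa.

968 hPa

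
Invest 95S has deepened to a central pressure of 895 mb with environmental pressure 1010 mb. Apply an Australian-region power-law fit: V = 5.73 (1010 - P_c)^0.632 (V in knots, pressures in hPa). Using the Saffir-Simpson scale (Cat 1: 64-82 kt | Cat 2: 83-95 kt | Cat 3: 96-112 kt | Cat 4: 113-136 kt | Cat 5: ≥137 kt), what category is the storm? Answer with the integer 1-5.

ΔP = 1010 − 895 = 115 mb.
V ≈ 5.73 × 115^0.632 = 5.73 × 20.06 ≈ 115 kt.
115 kt falls in the Category 4 band.

4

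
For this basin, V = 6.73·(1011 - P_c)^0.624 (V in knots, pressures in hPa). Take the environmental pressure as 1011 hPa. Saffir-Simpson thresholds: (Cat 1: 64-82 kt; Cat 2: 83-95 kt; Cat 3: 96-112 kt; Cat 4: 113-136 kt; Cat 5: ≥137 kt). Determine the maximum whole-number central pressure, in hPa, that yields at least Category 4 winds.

919 hPa

Category 4 begins at V = 113 kt.
Required ΔP = (113/6.73)^(1/0.624) = 16.790^1.603 ≈ 91.88 hPa.
P_c ≤ 1011 − 91.88 = 919.12, so the highest integer P_c is 919 hPa.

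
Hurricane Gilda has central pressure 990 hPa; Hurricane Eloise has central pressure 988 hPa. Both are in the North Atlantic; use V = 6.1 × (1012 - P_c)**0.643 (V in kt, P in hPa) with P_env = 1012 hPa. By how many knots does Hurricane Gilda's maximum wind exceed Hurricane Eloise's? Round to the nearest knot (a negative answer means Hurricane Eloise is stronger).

-3 kt

Hurricane Gilda: ΔP = 22; V ≈ 6.1 × 22^0.643 ≈ 44.52 kt.
Hurricane Eloise: ΔP = 24; V ≈ 6.1 × 24^0.643 ≈ 47.08 kt.
Difference ≈ 44.52 − 47.08 = -2.56 → -3 kt.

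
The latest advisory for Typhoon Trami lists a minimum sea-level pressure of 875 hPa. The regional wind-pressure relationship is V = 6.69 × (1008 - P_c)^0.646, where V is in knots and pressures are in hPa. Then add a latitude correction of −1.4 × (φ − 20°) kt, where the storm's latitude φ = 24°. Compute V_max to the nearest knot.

ΔP = 1008 − 875 = 133 hPa.
133^0.646 ≈ 23.551.
V ≈ 6.69 × 23.551 ≈ 157.6 kt.
Latitude correction: −1.4 × (24 − 20) = -5.6 kt.
Corrected V ≈ 152 kt → 152 kt.

152 kt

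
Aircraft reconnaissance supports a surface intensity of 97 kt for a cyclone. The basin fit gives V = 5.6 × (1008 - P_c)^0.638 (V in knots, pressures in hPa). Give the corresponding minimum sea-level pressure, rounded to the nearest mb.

ΔP = (V / 5.6)^(1/0.638) = (97/5.6)^1.567.
97/5.6 = 17.321; 17.321^1.567 ≈ 87.37 mb.
P_c = 1008 − 87.37 = 920.63 ≈ 921 mb.

921 mb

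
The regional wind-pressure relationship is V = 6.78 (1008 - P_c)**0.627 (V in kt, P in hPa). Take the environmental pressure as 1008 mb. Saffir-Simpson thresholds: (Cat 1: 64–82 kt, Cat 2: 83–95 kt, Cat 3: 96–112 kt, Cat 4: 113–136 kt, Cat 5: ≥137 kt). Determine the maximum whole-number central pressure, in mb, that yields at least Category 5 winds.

Category 5 begins at V = 137 kt.
Required ΔP = (137/6.78)^(1/0.627) = 20.206^1.595 ≈ 120.82 mb.
P_c ≤ 1008 − 120.82 = 887.18, so the highest integer P_c is 887 mb.

887 mb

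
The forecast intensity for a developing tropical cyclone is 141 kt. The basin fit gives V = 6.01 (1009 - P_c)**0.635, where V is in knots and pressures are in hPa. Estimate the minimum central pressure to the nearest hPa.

ΔP = (V / 6.01)^(1/0.635) = (141/6.01)^1.575.
141/6.01 = 23.461; 23.461^1.575 ≈ 143.89 hPa.
P_c = 1009 − 143.89 = 865.11 ≈ 865 hPa.

865 hPa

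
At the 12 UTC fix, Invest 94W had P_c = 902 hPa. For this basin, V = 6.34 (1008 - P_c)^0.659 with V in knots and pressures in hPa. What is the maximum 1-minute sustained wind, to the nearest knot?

137 kt

ΔP = 1008 − 902 = 106 hPa.
106^0.659 ≈ 21.611.
V ≈ 6.34 × 21.611 ≈ 137.0 kt.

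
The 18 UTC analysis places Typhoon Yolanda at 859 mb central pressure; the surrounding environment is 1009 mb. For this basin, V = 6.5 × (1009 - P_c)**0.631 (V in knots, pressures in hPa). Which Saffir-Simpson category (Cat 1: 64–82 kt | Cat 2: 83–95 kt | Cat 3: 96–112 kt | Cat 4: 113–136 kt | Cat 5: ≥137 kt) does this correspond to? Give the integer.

5

ΔP = 1009 − 859 = 150 mb.
V ≈ 6.5 × 150^0.631 = 6.5 × 23.61 ≈ 153 kt.
153 kt falls in the Category 5 band.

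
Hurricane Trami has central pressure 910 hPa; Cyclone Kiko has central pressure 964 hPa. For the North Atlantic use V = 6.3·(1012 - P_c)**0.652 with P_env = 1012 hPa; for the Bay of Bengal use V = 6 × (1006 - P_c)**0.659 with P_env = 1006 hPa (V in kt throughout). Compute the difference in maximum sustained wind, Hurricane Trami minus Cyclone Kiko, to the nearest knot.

58 kt

Hurricane Trami: ΔP = 102; V ≈ 6.3 × 102^0.652 ≈ 128.51 kt.
Cyclone Kiko: ΔP = 42; V ≈ 6 × 42^0.659 ≈ 70.45 kt.
Difference ≈ 128.51 − 70.45 = 58.06 → 58 kt.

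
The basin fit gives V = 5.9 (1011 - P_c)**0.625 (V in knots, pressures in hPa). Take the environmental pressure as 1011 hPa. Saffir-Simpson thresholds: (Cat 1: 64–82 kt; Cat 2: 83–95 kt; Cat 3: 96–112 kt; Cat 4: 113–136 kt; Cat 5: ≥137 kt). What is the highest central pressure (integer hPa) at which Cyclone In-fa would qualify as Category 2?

Category 2 begins at V = 83 kt.
Required ΔP = (83/5.9)^(1/0.625) = 14.068^1.600 ≈ 68.73 hPa.
P_c ≤ 1011 − 68.73 = 942.27, so the highest integer P_c is 942 hPa.

942 hPa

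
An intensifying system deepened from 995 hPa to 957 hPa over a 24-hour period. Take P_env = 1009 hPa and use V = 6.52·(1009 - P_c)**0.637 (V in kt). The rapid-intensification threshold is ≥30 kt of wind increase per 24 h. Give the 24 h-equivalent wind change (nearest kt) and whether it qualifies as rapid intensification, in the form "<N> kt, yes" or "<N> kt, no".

V₁: ΔP = 14, V ≈ 6.52 × 14^0.637 ≈ 35.02 kt.
V₂: ΔP = 52, V ≈ 6.52 × 52^0.637 ≈ 80.79 kt.
ΔV over 24 h = 45.77 kt → 24 h equivalent = 45.77 × 24/24 ≈ 45.77 kt.
46 kt ≥ 30 kt ⇒ rapid intensification.

46 kt, yes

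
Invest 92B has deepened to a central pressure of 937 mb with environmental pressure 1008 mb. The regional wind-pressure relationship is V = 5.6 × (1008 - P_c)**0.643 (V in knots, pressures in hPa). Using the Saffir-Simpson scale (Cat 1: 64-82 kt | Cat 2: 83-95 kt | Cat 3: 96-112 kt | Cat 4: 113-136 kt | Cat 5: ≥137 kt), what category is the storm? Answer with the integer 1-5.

2

ΔP = 1008 − 937 = 71 mb.
V ≈ 5.6 × 71^0.643 = 5.6 × 15.50 ≈ 87 kt.
87 kt falls in the Category 2 band.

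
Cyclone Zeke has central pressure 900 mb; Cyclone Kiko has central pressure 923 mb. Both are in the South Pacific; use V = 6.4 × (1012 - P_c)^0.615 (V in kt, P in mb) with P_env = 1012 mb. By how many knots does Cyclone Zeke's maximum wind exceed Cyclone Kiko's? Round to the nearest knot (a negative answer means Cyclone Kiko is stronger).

15 kt

Cyclone Zeke: ΔP = 112; V ≈ 6.4 × 112^0.615 ≈ 116.53 kt.
Cyclone Kiko: ΔP = 89; V ≈ 6.4 × 89^0.615 ≈ 101.17 kt.
Difference ≈ 116.53 − 101.17 = 15.36 → 15 kt.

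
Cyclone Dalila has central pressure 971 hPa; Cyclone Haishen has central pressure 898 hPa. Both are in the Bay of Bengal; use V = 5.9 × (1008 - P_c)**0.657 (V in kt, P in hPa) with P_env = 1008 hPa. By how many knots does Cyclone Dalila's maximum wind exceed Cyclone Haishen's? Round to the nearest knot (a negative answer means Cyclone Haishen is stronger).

Cyclone Dalila: ΔP = 37; V ≈ 5.9 × 37^0.657 ≈ 63.26 kt.
Cyclone Haishen: ΔP = 110; V ≈ 5.9 × 110^0.657 ≈ 129.43 kt.
Difference ≈ 63.26 − 129.43 = -66.17 → -66 kt.

-66 kt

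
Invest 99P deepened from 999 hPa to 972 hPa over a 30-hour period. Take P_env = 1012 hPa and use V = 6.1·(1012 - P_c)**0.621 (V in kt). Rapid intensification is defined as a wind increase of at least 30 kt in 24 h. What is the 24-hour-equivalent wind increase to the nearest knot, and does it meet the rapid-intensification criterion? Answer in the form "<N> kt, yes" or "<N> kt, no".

24 kt, no

V₁: ΔP = 13, V ≈ 6.1 × 13^0.621 ≈ 30.00 kt.
V₂: ΔP = 40, V ≈ 6.1 × 40^0.621 ≈ 60.28 kt.
ΔV over 30 h = 30.28 kt → 24 h equivalent = 30.28 × 24/30 ≈ 24.22 kt.
24 kt < 30 kt ⇒ not rapid intensification.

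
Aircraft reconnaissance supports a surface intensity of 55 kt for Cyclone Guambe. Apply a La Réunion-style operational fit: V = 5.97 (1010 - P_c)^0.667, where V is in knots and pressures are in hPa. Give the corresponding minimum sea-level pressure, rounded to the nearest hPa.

982 hPa

ΔP = (V / 5.97)^(1/0.667) = (55/5.97)^1.499.
55/5.97 = 9.213; 9.213^1.499 ≈ 27.92 hPa.
P_c = 1010 − 27.92 = 982.08 ≈ 982 hPa.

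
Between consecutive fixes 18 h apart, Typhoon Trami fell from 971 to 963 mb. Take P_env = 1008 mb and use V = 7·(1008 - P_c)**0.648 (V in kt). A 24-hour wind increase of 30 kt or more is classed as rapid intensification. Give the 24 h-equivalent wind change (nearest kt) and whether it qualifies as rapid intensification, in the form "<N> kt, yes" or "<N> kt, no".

V₁: ΔP = 37, V ≈ 7 × 37^0.648 ≈ 72.66 kt.
V₂: ΔP = 45, V ≈ 7 × 45^0.648 ≈ 82.49 kt.
ΔV over 18 h = 9.83 kt → 24 h equivalent = 9.83 × 24/18 ≈ 13.11 kt.
13 kt < 30 kt ⇒ not rapid intensification.

13 kt, no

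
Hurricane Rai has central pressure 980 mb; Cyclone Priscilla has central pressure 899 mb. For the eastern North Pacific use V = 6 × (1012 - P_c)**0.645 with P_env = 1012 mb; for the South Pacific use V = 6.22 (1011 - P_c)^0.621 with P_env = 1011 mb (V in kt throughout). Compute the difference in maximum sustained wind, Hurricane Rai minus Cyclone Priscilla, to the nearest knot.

-60 kt

Hurricane Rai: ΔP = 32; V ≈ 6 × 32^0.645 ≈ 56.10 kt.
Cyclone Priscilla: ΔP = 112; V ≈ 6.22 × 112^0.621 ≈ 116.51 kt.
Difference ≈ 56.10 − 116.51 = -60.41 → -60 kt.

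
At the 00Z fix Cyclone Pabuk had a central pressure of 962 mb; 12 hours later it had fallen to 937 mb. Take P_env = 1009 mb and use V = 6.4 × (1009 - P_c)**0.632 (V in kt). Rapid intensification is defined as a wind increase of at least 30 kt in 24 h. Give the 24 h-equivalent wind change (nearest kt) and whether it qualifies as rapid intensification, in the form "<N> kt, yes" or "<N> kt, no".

V₁: ΔP = 47, V ≈ 6.4 × 47^0.632 ≈ 72.94 kt.
V₂: ΔP = 72, V ≈ 6.4 × 72^0.632 ≈ 95.50 kt.
ΔV over 12 h = 22.56 kt → 24 h equivalent = 22.56 × 24/12 ≈ 45.12 kt.
45 kt ≥ 30 kt ⇒ rapid intensification.

45 kt, yes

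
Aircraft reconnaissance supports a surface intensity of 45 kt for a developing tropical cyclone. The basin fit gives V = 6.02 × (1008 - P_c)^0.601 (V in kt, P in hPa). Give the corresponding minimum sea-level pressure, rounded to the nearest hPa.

980 hPa

ΔP = (V / 6.02)^(1/0.601) = (45/6.02)^1.664.
45/6.02 = 7.475; 7.475^1.664 ≈ 28.42 hPa.
P_c = 1008 − 28.42 = 979.58 ≈ 980 hPa.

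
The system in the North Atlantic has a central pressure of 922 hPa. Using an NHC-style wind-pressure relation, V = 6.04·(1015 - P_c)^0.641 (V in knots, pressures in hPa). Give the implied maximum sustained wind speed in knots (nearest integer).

110 kt

ΔP = 1015 − 922 = 93 hPa.
93^0.641 ≈ 18.272.
V ≈ 6.04 × 18.272 ≈ 110.4 kt.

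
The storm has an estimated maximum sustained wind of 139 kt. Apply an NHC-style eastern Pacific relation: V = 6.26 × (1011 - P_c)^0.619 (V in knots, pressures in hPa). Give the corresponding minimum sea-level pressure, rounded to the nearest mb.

861 mb

ΔP = (V / 6.26)^(1/0.619) = (139/6.26)^1.616.
139/6.26 = 22.204; 22.204^1.616 ≈ 149.69 mb.
P_c = 1011 − 149.69 = 861.31 ≈ 861 mb.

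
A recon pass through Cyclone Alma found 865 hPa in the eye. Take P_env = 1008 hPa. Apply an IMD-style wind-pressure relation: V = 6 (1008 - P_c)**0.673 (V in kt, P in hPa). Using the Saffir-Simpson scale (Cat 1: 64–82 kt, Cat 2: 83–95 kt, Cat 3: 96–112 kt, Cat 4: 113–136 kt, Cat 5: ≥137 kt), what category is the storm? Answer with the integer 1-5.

5

ΔP = 1008 − 865 = 143 hPa.
V ≈ 6 × 143^0.673 = 6 × 28.22 ≈ 169 kt.
169 kt falls in the Category 5 band.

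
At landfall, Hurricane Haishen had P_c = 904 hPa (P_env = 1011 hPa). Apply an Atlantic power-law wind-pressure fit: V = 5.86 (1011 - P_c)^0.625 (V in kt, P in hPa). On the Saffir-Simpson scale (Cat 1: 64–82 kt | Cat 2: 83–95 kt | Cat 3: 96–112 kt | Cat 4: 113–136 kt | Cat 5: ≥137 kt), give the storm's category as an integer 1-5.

3

ΔP = 1011 − 904 = 107 hPa.
V ≈ 5.86 × 107^0.625 = 5.86 × 18.55 ≈ 109 kt.
109 kt falls in the Category 3 band.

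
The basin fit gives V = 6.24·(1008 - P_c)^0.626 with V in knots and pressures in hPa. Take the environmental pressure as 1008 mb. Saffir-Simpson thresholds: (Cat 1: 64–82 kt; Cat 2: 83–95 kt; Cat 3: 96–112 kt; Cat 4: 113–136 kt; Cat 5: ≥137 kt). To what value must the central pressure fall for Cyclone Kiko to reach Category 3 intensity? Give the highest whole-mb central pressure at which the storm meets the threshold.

929 mb

Category 3 begins at V = 96 kt.
Required ΔP = (96/6.24)^(1/0.626) = 15.385^1.597 ≈ 78.76 mb.
P_c ≤ 1008 − 78.76 = 929.24, so the highest integer P_c is 929 mb.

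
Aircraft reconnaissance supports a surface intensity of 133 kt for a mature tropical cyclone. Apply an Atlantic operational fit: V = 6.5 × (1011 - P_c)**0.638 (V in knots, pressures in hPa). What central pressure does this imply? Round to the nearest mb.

898 mb

ΔP = (V / 6.5)^(1/0.638) = (133/6.5)^1.567.
133/6.5 = 20.462; 20.462^1.567 ≈ 113.44 mb.
P_c = 1011 − 113.44 = 897.56 ≈ 898 mb.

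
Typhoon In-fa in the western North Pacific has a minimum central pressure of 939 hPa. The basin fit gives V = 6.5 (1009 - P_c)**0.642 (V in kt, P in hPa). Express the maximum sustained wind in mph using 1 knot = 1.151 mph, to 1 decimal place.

114.4 mph

ΔP = 1009 − 939 = 70 hPa.
V ≈ 6.5 × 70^0.642 = 6.5 × 15.295 ≈ 99.418 kt.
99.418 × 1.151 ≈ 114.43 mph → 114.4 mph.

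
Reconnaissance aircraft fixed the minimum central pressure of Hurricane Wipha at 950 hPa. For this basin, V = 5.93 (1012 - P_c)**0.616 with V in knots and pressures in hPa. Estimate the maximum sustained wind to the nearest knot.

75 kt

ΔP = 1012 − 950 = 62 hPa.
62^0.616 ≈ 12.709.
V ≈ 5.93 × 12.709 ≈ 75.4 kt.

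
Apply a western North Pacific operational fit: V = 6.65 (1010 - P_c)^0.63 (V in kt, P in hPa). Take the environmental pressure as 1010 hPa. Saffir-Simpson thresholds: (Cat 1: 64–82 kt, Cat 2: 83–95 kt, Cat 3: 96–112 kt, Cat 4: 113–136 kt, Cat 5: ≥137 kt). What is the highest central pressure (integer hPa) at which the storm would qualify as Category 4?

920 hPa

Category 4 begins at V = 113 kt.
Required ΔP = (113/6.65)^(1/0.63) = 16.992^1.587 ≈ 89.70 hPa.
P_c ≤ 1010 − 89.70 = 920.30, so the highest integer P_c is 920 hPa.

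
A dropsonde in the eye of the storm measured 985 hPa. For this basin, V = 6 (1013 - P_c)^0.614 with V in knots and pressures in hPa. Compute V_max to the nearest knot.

ΔP = 1013 − 985 = 28 hPa.
28^0.614 ≈ 7.737.
V ≈ 6 × 7.737 ≈ 46.4 kt.

46 kt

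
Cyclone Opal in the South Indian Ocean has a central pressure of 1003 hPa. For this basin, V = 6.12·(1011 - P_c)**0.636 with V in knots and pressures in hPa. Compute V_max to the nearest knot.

23 kt

ΔP = 1011 − 1003 = 8 hPa.
8^0.636 ≈ 3.753.
V ≈ 6.12 × 3.753 ≈ 23.0 kt.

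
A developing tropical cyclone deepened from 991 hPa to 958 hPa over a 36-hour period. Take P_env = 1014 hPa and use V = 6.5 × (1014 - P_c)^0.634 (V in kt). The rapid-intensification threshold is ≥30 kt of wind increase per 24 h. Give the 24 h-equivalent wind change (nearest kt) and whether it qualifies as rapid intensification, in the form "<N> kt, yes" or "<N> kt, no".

V₁: ΔP = 23, V ≈ 6.5 × 23^0.634 ≈ 47.45 kt.
V₂: ΔP = 56, V ≈ 6.5 × 56^0.634 ≈ 83.42 kt.
ΔV over 36 h = 35.97 kt → 24 h equivalent = 35.97 × 24/36 ≈ 23.98 kt.
24 kt < 30 kt ⇒ not rapid intensification.

24 kt, no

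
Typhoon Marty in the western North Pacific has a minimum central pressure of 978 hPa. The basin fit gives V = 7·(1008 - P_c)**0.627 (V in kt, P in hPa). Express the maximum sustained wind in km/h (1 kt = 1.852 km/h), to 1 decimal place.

ΔP = 1008 − 978 = 30 hPa.
V ≈ 7 × 30^0.627 = 7 × 8.436 ≈ 59.055 kt.
59.055 × 1.852 ≈ 109.37 km/h → 109.4 km/h.

109.4 km/h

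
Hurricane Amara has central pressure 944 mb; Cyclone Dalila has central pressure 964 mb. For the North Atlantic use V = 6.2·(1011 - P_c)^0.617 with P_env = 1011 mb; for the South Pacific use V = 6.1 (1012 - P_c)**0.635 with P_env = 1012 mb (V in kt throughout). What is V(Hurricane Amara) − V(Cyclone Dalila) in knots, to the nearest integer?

Hurricane Amara: ΔP = 67; V ≈ 6.2 × 67^0.617 ≈ 83.00 kt.
Cyclone Dalila: ΔP = 48; V ≈ 6.1 × 48^0.635 ≈ 71.27 kt.
Difference ≈ 83.00 − 71.27 = 11.73 → 12 kt.

12 kt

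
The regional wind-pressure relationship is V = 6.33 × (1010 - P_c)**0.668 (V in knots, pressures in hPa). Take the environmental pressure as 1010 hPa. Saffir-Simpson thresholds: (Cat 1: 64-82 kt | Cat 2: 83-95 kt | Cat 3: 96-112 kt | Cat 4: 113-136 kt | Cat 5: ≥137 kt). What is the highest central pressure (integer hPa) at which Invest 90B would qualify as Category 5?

910 hPa

Category 5 begins at V = 137 kt.
Required ΔP = (137/6.33)^(1/0.668) = 21.643^1.497 ≈ 99.76 hPa.
P_c ≤ 1010 − 99.76 = 910.24, so the highest integer P_c is 910 hPa.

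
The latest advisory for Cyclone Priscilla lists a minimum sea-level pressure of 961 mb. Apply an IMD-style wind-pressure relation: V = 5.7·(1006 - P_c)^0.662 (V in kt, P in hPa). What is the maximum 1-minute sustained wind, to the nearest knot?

ΔP = 1006 − 961 = 45 mb.
45^0.662 ≈ 12.429.
V ≈ 5.7 × 12.429 ≈ 70.8 kt.

71 kt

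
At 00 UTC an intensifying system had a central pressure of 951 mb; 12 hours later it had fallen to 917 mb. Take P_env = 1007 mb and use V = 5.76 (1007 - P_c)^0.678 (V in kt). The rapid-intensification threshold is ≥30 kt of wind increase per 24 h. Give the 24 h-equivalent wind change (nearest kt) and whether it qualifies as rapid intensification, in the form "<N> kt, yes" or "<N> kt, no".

67 kt, yes

V₁: ΔP = 56, V ≈ 5.76 × 56^0.678 ≈ 88.25 kt.
V₂: ΔP = 90, V ≈ 5.76 × 90^0.678 ≈ 121.73 kt.
ΔV over 12 h = 33.48 kt → 24 h equivalent = 33.48 × 24/12 ≈ 66.96 kt.
67 kt ≥ 30 kt ⇒ rapid intensification.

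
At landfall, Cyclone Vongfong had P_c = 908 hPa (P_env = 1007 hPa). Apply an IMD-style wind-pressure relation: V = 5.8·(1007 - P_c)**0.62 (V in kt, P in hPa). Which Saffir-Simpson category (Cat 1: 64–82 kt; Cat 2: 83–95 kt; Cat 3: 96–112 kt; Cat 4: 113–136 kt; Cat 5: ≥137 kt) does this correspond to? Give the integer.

ΔP = 1007 − 908 = 99 hPa.
V ≈ 5.8 × 99^0.62 = 5.8 × 17.27 ≈ 100 kt.
100 kt falls in the Category 3 band.

3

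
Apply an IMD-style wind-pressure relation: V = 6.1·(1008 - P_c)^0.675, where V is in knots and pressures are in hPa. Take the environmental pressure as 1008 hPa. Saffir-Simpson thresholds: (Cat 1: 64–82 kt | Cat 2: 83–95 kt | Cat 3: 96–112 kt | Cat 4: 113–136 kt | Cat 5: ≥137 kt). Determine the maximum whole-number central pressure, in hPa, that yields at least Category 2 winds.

Category 2 begins at V = 83 kt.
Required ΔP = (83/6.1)^(1/0.675) = 13.607^1.481 ≈ 47.82 hPa.
P_c ≤ 1008 − 47.82 = 960.18, so the highest integer P_c is 960 hPa.

960 hPa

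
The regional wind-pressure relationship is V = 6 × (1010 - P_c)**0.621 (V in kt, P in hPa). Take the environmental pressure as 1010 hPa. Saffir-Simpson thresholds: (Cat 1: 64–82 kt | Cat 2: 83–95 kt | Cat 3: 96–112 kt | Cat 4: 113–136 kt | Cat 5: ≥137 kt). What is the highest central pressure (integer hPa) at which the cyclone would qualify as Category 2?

Category 2 begins at V = 83 kt.
Required ΔP = (83/6)^(1/0.621) = 13.833^1.610 ≈ 68.75 hPa.
P_c ≤ 1010 − 68.75 = 941.25, so the highest integer P_c is 941 hPa.

941 hPa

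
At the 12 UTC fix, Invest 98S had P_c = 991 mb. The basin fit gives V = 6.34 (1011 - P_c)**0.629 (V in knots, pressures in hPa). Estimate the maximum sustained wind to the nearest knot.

42 kt

ΔP = 1011 − 991 = 20 mb.
20^0.629 ≈ 6.582.
V ≈ 6.34 × 6.582 ≈ 41.7 kt.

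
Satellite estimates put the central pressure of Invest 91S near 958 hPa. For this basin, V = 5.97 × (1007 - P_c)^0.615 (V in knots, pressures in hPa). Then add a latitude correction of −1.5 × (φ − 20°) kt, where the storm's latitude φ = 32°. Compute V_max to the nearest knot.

ΔP = 1007 − 958 = 49 hPa.
49^0.615 ≈ 10.951.
V ≈ 5.97 × 10.951 ≈ 65.4 kt.
Latitude correction: −1.5 × (32 − 20) = -18 kt.
Corrected V ≈ 47.4 kt → 47 kt.

47 kt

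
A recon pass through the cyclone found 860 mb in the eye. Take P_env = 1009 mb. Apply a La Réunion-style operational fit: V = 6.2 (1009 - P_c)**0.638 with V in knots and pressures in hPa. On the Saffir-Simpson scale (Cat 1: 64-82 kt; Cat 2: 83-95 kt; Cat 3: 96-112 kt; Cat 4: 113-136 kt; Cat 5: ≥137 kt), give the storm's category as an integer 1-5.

ΔP = 1009 − 860 = 149 mb.
V ≈ 6.2 × 149^0.638 = 6.2 × 24.35 ≈ 151 kt.
151 kt falls in the Category 5 band.

5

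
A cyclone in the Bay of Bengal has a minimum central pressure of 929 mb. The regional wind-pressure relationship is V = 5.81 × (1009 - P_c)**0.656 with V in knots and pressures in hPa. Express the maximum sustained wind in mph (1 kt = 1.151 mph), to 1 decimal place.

ΔP = 1009 − 929 = 80 mb.
V ≈ 5.81 × 80^0.656 = 5.81 × 17.719 ≈ 102.945 kt.
102.945 × 1.151 ≈ 118.49 mph → 118.5 mph.

118.5 mph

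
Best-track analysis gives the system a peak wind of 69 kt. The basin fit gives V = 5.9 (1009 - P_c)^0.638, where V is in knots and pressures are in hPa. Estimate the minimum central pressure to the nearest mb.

962 mb

ΔP = (V / 5.9)^(1/0.638) = (69/5.9)^1.567.
69/5.9 = 11.695; 11.695^1.567 ≈ 47.20 mb.
P_c = 1009 − 47.20 = 961.80 ≈ 962 mb.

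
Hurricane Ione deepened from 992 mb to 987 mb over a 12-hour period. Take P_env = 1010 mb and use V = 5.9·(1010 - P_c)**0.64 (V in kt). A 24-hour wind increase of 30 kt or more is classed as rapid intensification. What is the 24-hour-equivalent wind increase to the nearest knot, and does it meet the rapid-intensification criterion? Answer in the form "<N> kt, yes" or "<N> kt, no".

13 kt, no

V₁: ΔP = 18, V ≈ 5.9 × 18^0.64 ≈ 37.52 kt.
V₂: ΔP = 23, V ≈ 5.9 × 23^0.64 ≈ 43.89 kt.
ΔV over 12 h = 6.37 kt → 24 h equivalent = 6.37 × 24/12 ≈ 12.74 kt.
13 kt < 30 kt ⇒ not rapid intensification.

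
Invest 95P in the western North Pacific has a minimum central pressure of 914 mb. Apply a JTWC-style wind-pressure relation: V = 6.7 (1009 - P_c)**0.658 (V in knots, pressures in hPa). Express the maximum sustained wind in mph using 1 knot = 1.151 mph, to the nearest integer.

154 mph

ΔP = 1009 − 914 = 95 mb.
V ≈ 6.7 × 95^0.658 = 6.7 × 20.014 ≈ 134.096 kt.
134.096 × 1.151 ≈ 154.34 mph → 154 mph.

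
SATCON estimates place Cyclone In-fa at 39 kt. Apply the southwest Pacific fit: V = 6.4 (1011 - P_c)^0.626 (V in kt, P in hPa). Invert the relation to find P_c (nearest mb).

993 mb

ΔP = (V / 6.4)^(1/0.626) = (39/6.4)^1.597.
39/6.4 = 6.094; 6.094^1.597 ≈ 17.94 mb.
P_c = 1011 − 17.94 = 993.06 ≈ 993 mb.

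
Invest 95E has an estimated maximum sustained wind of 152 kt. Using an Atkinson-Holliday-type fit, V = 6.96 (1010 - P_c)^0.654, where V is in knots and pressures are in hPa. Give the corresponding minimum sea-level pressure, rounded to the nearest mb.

898 mb

ΔP = (V / 6.96)^(1/0.654) = (152/6.96)^1.529.
152/6.96 = 21.839; 21.839^1.529 ≈ 111.62 mb.
P_c = 1010 − 111.62 = 898.38 ≈ 898 mb.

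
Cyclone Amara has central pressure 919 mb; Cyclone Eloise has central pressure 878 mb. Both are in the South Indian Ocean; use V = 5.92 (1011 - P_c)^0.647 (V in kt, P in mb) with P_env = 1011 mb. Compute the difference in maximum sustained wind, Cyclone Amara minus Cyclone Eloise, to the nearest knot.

Cyclone Amara: ΔP = 92; V ≈ 5.92 × 92^0.647 ≈ 110.38 kt.
Cyclone Eloise: ΔP = 133; V ≈ 5.92 × 133^0.647 ≈ 140.11 kt.
Difference ≈ 110.38 − 140.11 = -29.73 → -30 kt.

-30 kt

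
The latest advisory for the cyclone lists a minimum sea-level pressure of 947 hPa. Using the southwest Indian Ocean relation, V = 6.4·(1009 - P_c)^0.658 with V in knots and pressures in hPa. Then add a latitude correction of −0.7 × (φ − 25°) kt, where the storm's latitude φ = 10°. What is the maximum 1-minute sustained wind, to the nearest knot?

107 kt

ΔP = 1009 − 947 = 62 hPa.
62^0.658 ≈ 15.114.
V ≈ 6.4 × 15.114 ≈ 96.7 kt.
Latitude correction: −0.7 × (10 − 25) = 10.5 kt.
Corrected V ≈ 107.2 kt → 107 kt.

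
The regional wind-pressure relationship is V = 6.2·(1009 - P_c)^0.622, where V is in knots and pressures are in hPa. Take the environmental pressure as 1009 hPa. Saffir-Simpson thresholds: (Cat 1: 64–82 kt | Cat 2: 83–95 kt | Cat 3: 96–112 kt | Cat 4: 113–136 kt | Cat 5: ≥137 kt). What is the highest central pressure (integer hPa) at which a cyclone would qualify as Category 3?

927 hPa

Category 3 begins at V = 96 kt.
Required ΔP = (96/6.2)^(1/0.622) = 15.484^1.608 ≈ 81.84 hPa.
P_c ≤ 1009 − 81.84 = 927.16, so the highest integer P_c is 927 hPa.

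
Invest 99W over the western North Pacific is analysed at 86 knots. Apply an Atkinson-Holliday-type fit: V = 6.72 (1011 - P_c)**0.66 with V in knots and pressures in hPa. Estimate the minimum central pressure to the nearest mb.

963 mb

ΔP = (V / 6.72)^(1/0.66) = (86/6.72)^1.515.
86/6.72 = 12.798; 12.798^1.515 ≈ 47.58 mb.
P_c = 1011 − 47.58 = 963.42 ≈ 963 mb.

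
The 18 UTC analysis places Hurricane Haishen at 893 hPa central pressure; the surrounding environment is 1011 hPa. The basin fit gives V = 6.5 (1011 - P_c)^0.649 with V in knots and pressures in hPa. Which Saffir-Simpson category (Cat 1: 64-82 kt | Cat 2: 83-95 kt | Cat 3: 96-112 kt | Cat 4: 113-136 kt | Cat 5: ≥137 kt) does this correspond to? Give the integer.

5

ΔP = 1011 − 893 = 118 hPa.
V ≈ 6.5 × 118^0.649 = 6.5 × 22.11 ≈ 144 kt.
144 kt falls in the Category 5 band.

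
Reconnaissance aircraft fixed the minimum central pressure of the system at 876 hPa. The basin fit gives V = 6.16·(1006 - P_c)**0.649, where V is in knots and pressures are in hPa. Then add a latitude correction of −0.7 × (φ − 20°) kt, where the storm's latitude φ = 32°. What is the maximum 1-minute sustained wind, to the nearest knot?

ΔP = 1006 − 876 = 130 hPa.
130^0.649 ≈ 23.548.
V ≈ 6.16 × 23.548 ≈ 145.1 kt.
Latitude correction: −0.7 × (32 − 20) = -8.4 kt.
Corrected V ≈ 136.7 kt → 137 kt.

137 kt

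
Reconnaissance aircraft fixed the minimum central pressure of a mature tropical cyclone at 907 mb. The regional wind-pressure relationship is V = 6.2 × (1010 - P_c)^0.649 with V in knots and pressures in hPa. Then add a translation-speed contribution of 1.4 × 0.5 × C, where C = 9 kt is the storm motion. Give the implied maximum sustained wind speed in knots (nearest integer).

132 kt

ΔP = 1010 − 907 = 103 mb.
103^0.649 ≈ 20.246.
V ≈ 6.2 × 20.246 ≈ 125.5 kt.
Translation term: 1.4 × 0.5 × 9 = 6.3 kt.
Corrected V ≈ 131.8 kt → 132 kt.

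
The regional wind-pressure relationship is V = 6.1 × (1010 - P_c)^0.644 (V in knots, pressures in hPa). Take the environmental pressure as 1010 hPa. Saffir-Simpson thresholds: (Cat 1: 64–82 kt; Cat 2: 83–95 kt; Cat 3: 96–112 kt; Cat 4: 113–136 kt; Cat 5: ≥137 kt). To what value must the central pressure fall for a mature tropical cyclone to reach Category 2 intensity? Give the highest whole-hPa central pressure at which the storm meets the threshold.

Category 2 begins at V = 83 kt.
Required ΔP = (83/6.1)^(1/0.644) = 13.607^1.553 ≈ 57.61 hPa.
P_c ≤ 1010 − 57.61 = 952.39, so the highest integer P_c is 952 hPa.

952 hPa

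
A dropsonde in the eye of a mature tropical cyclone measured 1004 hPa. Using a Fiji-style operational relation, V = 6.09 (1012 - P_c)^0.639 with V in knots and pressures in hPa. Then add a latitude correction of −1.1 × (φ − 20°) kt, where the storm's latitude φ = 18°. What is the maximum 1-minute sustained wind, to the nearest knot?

ΔP = 1012 − 1004 = 8 hPa.
8^0.639 ≈ 3.776.
V ≈ 6.09 × 3.776 ≈ 23.0 kt.
Latitude correction: −1.1 × (18 − 20) = 2.2 kt.
Corrected V ≈ 25.2 kt → 25 kt.

25 kt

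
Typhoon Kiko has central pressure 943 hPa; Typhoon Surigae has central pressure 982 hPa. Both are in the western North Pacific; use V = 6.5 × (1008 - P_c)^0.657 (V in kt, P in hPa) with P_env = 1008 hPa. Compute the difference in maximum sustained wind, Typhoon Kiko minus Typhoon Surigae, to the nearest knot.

Typhoon Kiko: ΔP = 65; V ≈ 6.5 × 65^0.657 ≈ 100.92 kt.
Typhoon Surigae: ΔP = 26; V ≈ 6.5 × 26^0.657 ≈ 55.28 kt.
Difference ≈ 100.92 − 55.28 = 45.64 → 46 kt.

46 kt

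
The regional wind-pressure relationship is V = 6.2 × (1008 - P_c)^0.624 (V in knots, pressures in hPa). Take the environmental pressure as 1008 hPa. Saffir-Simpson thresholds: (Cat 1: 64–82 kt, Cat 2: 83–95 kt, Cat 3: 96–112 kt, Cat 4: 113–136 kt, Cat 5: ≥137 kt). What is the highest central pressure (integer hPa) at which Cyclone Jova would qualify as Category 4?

Category 4 begins at V = 113 kt.
Required ΔP = (113/6.2)^(1/0.624) = 18.226^1.603 ≈ 104.79 hPa.
P_c ≤ 1008 − 104.79 = 903.21, so the highest integer P_c is 903 hPa.

903 hPa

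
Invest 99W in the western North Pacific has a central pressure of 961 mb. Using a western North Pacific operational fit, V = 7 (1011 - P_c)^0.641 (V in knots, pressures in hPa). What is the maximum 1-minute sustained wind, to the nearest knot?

86 kt

ΔP = 1011 − 961 = 50 mb.
50^0.641 ≈ 12.276.
V ≈ 7 × 12.276 ≈ 85.9 kt.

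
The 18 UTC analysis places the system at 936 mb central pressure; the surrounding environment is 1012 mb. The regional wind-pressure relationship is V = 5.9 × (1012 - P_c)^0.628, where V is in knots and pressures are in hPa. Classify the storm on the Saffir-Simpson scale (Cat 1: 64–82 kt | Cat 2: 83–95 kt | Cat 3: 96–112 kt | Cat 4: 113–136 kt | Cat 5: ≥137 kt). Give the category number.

2

ΔP = 1012 − 936 = 76 mb.
V ≈ 5.9 × 76^0.628 = 5.9 × 15.18 ≈ 90 kt.
90 kt falls in the Category 2 band.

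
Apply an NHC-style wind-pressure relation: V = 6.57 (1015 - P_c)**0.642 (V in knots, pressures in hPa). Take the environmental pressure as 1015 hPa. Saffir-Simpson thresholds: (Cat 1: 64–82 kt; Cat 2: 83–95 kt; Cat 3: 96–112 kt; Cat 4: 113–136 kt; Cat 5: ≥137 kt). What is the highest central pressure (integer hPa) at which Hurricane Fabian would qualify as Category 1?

980 hPa

Category 1 begins at V = 64 kt.
Required ΔP = (64/6.57)^(1/0.642) = 9.741^1.558 ≈ 34.67 hPa.
P_c ≤ 1015 − 34.67 = 980.33, so the highest integer P_c is 980 hPa.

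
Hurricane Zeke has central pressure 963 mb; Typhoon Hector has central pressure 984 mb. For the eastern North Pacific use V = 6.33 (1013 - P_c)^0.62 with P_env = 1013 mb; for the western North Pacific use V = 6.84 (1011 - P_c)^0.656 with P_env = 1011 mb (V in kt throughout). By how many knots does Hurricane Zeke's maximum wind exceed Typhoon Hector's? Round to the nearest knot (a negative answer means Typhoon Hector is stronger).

Hurricane Zeke: ΔP = 50; V ≈ 6.33 × 50^0.62 ≈ 71.58 kt.
Typhoon Hector: ΔP = 27; V ≈ 6.84 × 27^0.656 ≈ 59.43 kt.
Difference ≈ 71.58 − 59.43 = 12.15 → 12 kt.

12 kt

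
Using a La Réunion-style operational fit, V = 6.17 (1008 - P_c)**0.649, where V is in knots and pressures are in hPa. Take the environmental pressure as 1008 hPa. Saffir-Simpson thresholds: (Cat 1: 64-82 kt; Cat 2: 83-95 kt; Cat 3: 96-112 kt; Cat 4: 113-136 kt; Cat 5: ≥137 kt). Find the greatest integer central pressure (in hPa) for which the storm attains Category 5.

Category 5 begins at V = 137 kt.
Required ΔP = (137/6.17)^(1/0.649) = 22.204^1.541 ≈ 118.75 hPa.
P_c ≤ 1008 − 118.75 = 889.25, so the highest integer P_c is 889 hPa.

889 hPa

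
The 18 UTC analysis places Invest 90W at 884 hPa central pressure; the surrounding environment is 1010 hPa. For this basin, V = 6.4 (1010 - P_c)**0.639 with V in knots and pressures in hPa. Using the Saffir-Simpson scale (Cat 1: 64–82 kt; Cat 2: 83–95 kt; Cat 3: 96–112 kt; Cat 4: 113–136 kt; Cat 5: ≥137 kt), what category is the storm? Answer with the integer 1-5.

ΔP = 1010 − 884 = 126 hPa.
V ≈ 6.4 × 126^0.639 = 6.4 × 21.99 ≈ 141 kt.
141 kt falls in the Category 5 band.

5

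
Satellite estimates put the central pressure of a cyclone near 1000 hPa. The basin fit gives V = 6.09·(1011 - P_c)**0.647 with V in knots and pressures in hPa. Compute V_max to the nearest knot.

29 kt

ΔP = 1011 − 1000 = 11 hPa.
11^0.647 ≈ 4.718.
V ≈ 6.09 × 4.718 ≈ 28.7 kt.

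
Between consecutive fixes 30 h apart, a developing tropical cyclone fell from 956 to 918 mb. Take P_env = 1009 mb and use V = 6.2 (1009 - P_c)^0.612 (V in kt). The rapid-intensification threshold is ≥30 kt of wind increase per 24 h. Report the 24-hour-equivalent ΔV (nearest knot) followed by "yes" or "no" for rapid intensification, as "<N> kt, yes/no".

V₁: ΔP = 53, V ≈ 6.2 × 53^0.612 ≈ 70.41 kt.
V₂: ΔP = 91, V ≈ 6.2 × 91^0.612 ≈ 98.02 kt.
ΔV over 30 h = 27.61 kt → 24 h equivalent = 27.61 × 24/30 ≈ 22.09 kt.
22 kt < 30 kt ⇒ not rapid intensification.

22 kt, no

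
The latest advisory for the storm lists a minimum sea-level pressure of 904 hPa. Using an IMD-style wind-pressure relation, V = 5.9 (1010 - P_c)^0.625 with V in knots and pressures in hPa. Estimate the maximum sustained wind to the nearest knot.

ΔP = 1010 − 904 = 106 hPa.
106^0.625 ≈ 18.442.
V ≈ 5.9 × 18.442 ≈ 108.8 kt.

109 kt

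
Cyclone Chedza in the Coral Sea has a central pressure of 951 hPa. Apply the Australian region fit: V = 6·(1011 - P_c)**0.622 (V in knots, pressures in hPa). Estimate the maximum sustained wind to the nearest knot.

77 kt

ΔP = 1011 − 951 = 60 hPa.
60^0.622 ≈ 12.765.
V ≈ 6 × 12.765 ≈ 76.6 kt.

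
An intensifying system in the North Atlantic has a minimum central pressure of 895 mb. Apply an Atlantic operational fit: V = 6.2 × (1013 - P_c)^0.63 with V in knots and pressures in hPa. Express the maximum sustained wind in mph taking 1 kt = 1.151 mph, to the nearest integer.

144 mph

ΔP = 1013 − 895 = 118 mb.
V ≈ 6.2 × 118^0.63 = 6.2 × 20.197 ≈ 125.221 kt.
125.221 × 1.151 ≈ 144.13 mph → 144 mph.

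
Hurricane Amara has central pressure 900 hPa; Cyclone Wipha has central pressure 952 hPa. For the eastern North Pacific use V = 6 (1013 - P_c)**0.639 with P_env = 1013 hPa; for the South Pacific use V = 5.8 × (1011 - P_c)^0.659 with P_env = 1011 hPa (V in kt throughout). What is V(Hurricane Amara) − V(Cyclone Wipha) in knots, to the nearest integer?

38 kt

Hurricane Amara: ΔP = 113; V ≈ 6 × 113^0.639 ≈ 123.05 kt.
Cyclone Wipha: ΔP = 59; V ≈ 5.8 × 59^0.659 ≈ 85.20 kt.
Difference ≈ 123.05 − 85.20 = 37.85 → 38 kt.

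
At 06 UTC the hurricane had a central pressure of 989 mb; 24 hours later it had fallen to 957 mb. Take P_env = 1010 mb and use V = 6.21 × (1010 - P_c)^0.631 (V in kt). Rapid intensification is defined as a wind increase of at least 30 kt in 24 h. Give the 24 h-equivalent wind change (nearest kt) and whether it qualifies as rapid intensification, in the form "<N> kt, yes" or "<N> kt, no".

34 kt, yes

V₁: ΔP = 21, V ≈ 6.21 × 21^0.631 ≈ 42.40 kt.
V₂: ΔP = 53, V ≈ 6.21 × 53^0.631 ≈ 76.05 kt.
ΔV over 24 h = 33.65 kt → 24 h equivalent = 33.65 × 24/24 ≈ 33.65 kt.
34 kt ≥ 30 kt ⇒ rapid intensification.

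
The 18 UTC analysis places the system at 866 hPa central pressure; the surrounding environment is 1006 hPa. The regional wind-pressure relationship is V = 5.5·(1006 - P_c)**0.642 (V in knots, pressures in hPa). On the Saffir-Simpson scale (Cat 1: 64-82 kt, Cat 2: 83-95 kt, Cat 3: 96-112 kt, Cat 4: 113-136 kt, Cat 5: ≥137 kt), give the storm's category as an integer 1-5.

ΔP = 1006 − 866 = 140 hPa.
V ≈ 5.5 × 140^0.642 = 5.5 × 23.87 ≈ 131 kt.
131 kt falls in the Category 4 band.

4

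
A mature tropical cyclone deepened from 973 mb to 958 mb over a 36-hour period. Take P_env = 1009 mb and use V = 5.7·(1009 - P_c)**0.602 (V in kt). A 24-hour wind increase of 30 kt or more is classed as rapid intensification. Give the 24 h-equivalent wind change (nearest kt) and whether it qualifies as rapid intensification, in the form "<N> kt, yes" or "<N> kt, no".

8 kt, no

V₁: ΔP = 36, V ≈ 5.7 × 36^0.602 ≈ 49.29 kt.
V₂: ΔP = 51, V ≈ 5.7 × 51^0.602 ≈ 60.79 kt.
ΔV over 36 h = 11.50 kt → 24 h equivalent = 11.50 × 24/36 ≈ 7.67 kt.
8 kt < 30 kt ⇒ not rapid intensification.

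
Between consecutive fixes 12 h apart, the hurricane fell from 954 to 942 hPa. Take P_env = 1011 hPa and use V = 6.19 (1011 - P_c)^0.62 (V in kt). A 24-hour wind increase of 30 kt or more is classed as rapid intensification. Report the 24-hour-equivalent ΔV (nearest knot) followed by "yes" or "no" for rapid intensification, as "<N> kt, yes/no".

19 kt, no

V₁: ΔP = 57, V ≈ 6.19 × 57^0.62 ≈ 75.92 kt.
V₂: ΔP = 69, V ≈ 6.19 × 69^0.62 ≈ 85.46 kt.
ΔV over 12 h = 9.54 kt → 24 h equivalent = 9.54 × 24/12 ≈ 19.08 kt.
19 kt < 30 kt ⇒ not rapid intensification.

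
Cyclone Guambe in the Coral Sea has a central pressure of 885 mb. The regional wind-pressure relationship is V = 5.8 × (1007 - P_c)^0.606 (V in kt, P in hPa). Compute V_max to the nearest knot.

ΔP = 1007 − 885 = 122 mb.
122^0.606 ≈ 18.380.
V ≈ 5.8 × 18.380 ≈ 106.6 kt.

107 kt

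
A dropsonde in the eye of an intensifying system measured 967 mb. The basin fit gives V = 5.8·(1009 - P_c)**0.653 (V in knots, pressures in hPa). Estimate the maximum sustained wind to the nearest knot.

67 kt

ΔP = 1009 − 967 = 42 mb.
42^0.653 ≈ 11.481.
V ≈ 5.8 × 11.481 ≈ 66.6 kt.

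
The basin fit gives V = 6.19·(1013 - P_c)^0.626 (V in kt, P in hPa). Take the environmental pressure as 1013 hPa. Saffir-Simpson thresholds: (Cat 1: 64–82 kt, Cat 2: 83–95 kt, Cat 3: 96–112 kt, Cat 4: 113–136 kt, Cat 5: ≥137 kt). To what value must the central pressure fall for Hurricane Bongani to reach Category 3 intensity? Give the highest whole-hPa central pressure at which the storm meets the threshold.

Category 3 begins at V = 96 kt.
Required ΔP = (96/6.19)^(1/0.626) = 15.509^1.597 ≈ 79.78 hPa.
P_c ≤ 1013 − 79.78 = 933.22, so the highest integer P_c is 933 hPa.

933 hPa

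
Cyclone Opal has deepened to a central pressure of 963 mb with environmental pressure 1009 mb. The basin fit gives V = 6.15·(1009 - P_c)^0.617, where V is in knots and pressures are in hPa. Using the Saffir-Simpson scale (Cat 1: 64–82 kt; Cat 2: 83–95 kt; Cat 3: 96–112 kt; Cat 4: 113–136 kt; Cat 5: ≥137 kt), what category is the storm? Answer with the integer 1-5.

1

ΔP = 1009 − 963 = 46 mb.
V ≈ 6.15 × 46^0.617 = 6.15 × 10.62 ≈ 65 kt.
65 kt falls in the Category 1 band.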